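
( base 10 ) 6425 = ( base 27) 8lq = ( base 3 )22210222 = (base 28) 85D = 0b1100100011001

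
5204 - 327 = 4877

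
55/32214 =55/32214  =  0.00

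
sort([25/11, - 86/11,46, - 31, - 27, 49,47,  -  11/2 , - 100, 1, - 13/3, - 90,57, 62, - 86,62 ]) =[ - 100, - 90, - 86 , - 31, - 27, - 86/11, - 11/2, - 13/3,  1,25/11 , 46,  47,49,57 , 62, 62]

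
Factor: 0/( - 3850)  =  0=   0^1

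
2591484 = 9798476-7206992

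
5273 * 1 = 5273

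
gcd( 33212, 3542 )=46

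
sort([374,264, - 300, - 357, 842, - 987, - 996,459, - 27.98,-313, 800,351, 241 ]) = [ - 996, - 987, - 357, - 313, - 300, - 27.98,241 , 264,351, 374,459,800, 842 ] 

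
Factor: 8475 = 3^1*5^2 * 113^1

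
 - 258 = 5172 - 5430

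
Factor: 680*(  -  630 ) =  - 428400 = - 2^4 * 3^2*5^2 *7^1 * 17^1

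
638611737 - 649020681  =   - 10408944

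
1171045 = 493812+677233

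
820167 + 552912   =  1373079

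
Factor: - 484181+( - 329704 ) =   -  813885 = - 3^1*5^1*29^1*1871^1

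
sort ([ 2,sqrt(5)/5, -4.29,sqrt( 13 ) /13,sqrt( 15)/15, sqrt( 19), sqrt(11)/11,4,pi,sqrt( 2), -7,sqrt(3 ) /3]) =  [-7,-4.29, sqrt ( 15 ) /15, sqrt(13 ) /13,sqrt( 11 )/11,sqrt (5 ) /5,sqrt(3)/3,  sqrt ( 2),2, pi,4 , sqrt( 19 ) ]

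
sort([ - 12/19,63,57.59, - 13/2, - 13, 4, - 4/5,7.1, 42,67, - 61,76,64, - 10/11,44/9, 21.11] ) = [ - 61, - 13, - 13/2, - 10/11, -4/5, - 12/19,4,44/9, 7.1,  21.11,  42 , 57.59,63,64,67, 76 ] 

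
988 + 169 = 1157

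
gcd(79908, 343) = 1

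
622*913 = 567886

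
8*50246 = 401968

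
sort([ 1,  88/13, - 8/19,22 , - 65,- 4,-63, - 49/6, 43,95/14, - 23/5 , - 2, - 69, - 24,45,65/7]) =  [-69, - 65,- 63,-24, - 49/6, - 23/5, - 4,-2, - 8/19, 1, 88/13, 95/14, 65/7,22, 43,  45]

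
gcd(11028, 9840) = 12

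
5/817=5/817 = 0.01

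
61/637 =61/637=0.10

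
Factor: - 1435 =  - 5^1*7^1*41^1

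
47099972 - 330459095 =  - 283359123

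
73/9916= 73/9916=0.01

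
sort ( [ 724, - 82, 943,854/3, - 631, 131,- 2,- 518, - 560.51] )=[ -631, - 560.51,-518,- 82, - 2, 131, 854/3,  724,943]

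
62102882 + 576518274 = 638621156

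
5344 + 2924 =8268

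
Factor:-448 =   -  2^6*7^1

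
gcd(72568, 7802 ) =94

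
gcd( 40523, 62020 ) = 7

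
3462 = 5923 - 2461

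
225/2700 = 1/12=0.08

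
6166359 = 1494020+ 4672339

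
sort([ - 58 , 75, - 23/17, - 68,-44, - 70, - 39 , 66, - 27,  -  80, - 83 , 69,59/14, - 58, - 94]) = [ - 94,-83,-80, - 70, - 68,  -  58, - 58, - 44, - 39, - 27, - 23/17, 59/14,66,69,75]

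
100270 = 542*185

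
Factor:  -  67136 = - 2^6*  1049^1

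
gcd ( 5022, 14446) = 62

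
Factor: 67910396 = 2^2*67^1*139^1*1823^1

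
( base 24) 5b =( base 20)6B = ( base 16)83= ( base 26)51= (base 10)131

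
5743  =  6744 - 1001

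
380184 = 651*584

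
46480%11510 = 440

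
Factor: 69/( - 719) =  -3^1*23^1*719^(  -  1)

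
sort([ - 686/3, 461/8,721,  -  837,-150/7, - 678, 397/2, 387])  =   [ - 837,  -  678,-686/3 , - 150/7,461/8,397/2,387,721]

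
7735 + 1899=9634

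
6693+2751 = 9444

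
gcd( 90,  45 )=45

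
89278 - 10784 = 78494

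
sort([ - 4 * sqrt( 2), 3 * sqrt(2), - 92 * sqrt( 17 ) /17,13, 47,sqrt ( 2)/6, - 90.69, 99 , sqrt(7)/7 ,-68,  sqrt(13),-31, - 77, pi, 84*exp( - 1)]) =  [ - 90.69, - 77, - 68, - 31,-92*sqrt ( 17)/17, - 4*sqrt( 2), sqrt( 2) /6, sqrt ( 7) /7, pi, sqrt( 13), 3 * sqrt( 2),13 , 84*exp (  -  1), 47,  99] 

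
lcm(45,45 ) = 45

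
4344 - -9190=13534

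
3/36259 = 3/36259   =  0.00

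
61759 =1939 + 59820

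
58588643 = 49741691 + 8846952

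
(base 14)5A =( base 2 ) 1010000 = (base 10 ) 80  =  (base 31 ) 2i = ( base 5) 310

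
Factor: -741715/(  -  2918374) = 2^ ( - 1)*5^1*13^1*137^(  -  1)*10651^( - 1)*11411^1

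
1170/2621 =1170/2621 = 0.45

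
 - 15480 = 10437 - 25917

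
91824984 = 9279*9896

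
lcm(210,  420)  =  420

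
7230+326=7556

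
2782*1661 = 4620902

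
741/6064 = 741/6064 = 0.12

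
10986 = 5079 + 5907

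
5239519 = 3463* 1513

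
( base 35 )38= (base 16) 71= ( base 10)113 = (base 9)135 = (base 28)41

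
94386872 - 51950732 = 42436140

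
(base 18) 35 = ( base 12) 4B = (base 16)3B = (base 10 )59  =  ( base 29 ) 21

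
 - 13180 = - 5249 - 7931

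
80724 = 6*13454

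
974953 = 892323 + 82630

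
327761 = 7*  46823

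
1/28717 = 1/28717 = 0.00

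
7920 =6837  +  1083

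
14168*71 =1005928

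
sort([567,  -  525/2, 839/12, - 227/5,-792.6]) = [ - 792.6,  -  525/2, - 227/5, 839/12,567]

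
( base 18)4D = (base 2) 1010101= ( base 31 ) 2N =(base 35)2F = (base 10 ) 85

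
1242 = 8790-7548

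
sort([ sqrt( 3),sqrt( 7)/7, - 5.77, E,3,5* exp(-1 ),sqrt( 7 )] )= [ - 5.77,sqrt(7)/7,sqrt(3), 5*exp( - 1), sqrt(7),E,3]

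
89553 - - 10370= 99923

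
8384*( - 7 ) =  -58688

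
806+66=872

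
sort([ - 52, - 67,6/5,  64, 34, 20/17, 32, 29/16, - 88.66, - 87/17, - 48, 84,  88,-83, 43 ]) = [ - 88.66, -83,  -  67, - 52,  -  48, - 87/17,20/17,6/5, 29/16,  32, 34,43,64,84, 88] 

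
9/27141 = 3/9047 = 0.00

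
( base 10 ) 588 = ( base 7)1500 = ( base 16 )24c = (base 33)HR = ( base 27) ll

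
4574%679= 500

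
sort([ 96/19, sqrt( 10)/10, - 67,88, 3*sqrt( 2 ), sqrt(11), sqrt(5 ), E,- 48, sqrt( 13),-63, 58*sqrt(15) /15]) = [ - 67, - 63  , - 48, sqrt( 10) /10, sqrt(5), E, sqrt(11),sqrt(13), 3 * sqrt( 2), 96/19,58*sqrt(15 ) /15 , 88 ] 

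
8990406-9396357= - 405951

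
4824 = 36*134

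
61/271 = 61/271 = 0.23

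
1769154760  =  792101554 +977053206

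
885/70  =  12+9/14 = 12.64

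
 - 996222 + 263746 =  - 732476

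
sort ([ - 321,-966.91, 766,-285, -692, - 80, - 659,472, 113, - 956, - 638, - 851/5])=[ - 966.91,- 956, - 692, - 659,  -  638, - 321 , - 285, - 851/5, - 80, 113, 472, 766]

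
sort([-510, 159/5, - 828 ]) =[-828,-510,159/5]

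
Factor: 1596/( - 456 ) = -2^( - 1 )*7^1 = - 7/2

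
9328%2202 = 520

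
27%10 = 7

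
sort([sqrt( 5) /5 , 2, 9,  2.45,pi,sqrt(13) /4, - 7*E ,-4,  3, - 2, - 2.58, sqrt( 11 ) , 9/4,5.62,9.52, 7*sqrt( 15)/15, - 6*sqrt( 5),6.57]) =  [ - 7*E, - 6*sqrt(5 ),-4, - 2.58, - 2, sqrt(5) /5,sqrt( 13)/4,7*sqrt(15)/15, 2,  9/4, 2.45  ,  3, pi,  sqrt( 11),5.62, 6.57, 9,  9.52 ] 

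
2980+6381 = 9361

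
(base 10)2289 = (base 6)14333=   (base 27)33l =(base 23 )47c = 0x8f1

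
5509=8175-2666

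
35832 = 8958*4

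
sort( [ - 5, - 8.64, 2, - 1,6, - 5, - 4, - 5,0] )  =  [- 8.64 ,-5,-5, - 5,-4 ,- 1, 0, 2,6]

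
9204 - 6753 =2451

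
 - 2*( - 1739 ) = 3478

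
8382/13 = 644  +  10/13 = 644.77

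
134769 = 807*167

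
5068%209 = 52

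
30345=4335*7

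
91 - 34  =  57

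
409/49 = 409/49=8.35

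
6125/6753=6125/6753 = 0.91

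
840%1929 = 840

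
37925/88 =430  +  85/88 = 430.97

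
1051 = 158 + 893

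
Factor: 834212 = 2^2 *208553^1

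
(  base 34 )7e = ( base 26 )9i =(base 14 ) 140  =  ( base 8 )374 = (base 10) 252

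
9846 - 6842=3004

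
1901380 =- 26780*( - 71 )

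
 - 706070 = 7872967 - 8579037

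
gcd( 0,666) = 666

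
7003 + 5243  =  12246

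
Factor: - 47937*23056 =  - 1105235472 =-  2^4*3^1*11^1 * 19^1*29^2*131^1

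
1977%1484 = 493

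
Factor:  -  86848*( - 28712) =2493579776 = 2^9*23^1*37^1*59^1*97^1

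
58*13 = 754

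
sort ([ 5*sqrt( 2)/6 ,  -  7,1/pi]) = [ - 7,1/pi, 5 * sqrt( 2 )/6]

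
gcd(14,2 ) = 2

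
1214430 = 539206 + 675224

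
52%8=4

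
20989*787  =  16518343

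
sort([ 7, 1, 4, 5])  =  [ 1, 4, 5, 7]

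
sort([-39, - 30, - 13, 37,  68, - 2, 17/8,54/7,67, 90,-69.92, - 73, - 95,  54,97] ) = [ - 95,-73 , - 69.92,-39, - 30, - 13, - 2,  17/8, 54/7,37,54,67,68, 90, 97] 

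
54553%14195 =11968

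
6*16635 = 99810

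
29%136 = 29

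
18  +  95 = 113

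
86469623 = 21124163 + 65345460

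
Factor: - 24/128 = -3/16 = - 2^( - 4)*3^1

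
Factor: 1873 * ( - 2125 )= -5^3 *17^1*1873^1 = - 3980125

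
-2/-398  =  1/199 = 0.01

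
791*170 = 134470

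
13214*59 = 779626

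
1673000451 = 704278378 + 968722073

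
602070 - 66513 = 535557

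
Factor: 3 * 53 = 3^1*53^1 = 159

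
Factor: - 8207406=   -  2^1*3^4*29^1*1747^1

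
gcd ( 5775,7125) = 75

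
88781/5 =17756 + 1/5 = 17756.20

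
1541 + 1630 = 3171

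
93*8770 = 815610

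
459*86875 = 39875625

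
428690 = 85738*5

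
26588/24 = 6647/6 = 1107.83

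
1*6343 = 6343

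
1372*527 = 723044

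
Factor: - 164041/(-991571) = 7^(-1) * 41^1*4001^1 *141653^(-1)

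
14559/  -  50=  - 292+41/50= - 291.18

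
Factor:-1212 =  - 2^2*3^1*101^1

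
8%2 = 0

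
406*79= 32074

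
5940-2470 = 3470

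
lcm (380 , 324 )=30780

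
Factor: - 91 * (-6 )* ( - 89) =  - 48594 =- 2^1* 3^1*7^1*13^1*89^1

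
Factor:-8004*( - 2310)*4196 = 77580851040 = 2^5*3^2*5^1*7^1*  11^1*23^1*29^1* 1049^1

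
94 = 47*2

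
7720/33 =233+ 31/33 = 233.94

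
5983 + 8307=14290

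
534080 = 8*66760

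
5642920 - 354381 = 5288539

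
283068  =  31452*9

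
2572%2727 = 2572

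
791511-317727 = 473784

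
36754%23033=13721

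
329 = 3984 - 3655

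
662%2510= 662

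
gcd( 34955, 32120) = 5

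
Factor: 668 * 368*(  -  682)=-167651968 = - 2^7*11^1*23^1 * 31^1*  167^1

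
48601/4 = 12150 + 1/4 = 12150.25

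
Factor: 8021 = 13^1 * 617^1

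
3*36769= 110307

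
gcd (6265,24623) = 1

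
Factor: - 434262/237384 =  - 461/252=- 2^( - 2)*3^ ( - 2 )*7^(-1)*461^1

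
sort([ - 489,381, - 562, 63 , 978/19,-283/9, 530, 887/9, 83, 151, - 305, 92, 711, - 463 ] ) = [ - 562, - 489, - 463 , - 305, - 283/9, 978/19,63, 83 , 92 , 887/9, 151,381,530, 711 ]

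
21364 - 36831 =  - 15467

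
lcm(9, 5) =45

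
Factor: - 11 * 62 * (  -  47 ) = 2^1*11^1 * 31^1*47^1 = 32054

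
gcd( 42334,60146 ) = 122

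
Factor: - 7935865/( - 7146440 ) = 2^ ( - 3 ) * 43^1 *5273^1* 25523^( - 1)  =  226739/204184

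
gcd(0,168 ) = 168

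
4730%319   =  264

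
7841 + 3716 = 11557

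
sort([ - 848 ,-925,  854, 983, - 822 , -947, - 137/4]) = [ - 947,- 925, - 848, - 822, - 137/4,854, 983]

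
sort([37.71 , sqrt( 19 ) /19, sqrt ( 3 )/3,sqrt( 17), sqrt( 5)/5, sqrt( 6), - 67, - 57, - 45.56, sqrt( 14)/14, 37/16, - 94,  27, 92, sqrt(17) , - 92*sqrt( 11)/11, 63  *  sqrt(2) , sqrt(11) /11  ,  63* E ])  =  [ - 94, - 67, - 57, - 45.56, - 92*sqrt(11 ) /11,  sqrt(19)/19, sqrt( 14)/14,sqrt (11 ) /11 , sqrt( 5)/5,sqrt ( 3)/3, 37/16, sqrt( 6 ), sqrt( 17) , sqrt( 17 ), 27, 37.71,63*sqrt( 2),92, 63*E ]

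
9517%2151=913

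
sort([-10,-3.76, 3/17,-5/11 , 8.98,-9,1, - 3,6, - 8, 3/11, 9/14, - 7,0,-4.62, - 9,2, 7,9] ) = [  -  10 , - 9, - 9, - 8, - 7,-4.62 , - 3.76, - 3, - 5/11, 0,3/17, 3/11, 9/14, 1 , 2, 6,7,  8.98,  9] 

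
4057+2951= 7008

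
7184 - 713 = 6471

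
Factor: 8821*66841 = 589604461 = 8821^1*66841^1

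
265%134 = 131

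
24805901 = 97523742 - 72717841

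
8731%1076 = 123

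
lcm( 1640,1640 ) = 1640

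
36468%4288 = 2164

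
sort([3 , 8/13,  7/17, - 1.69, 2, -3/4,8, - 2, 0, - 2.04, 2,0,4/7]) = [ - 2.04, - 2, - 1.69, - 3/4,0 , 0  ,  7/17 , 4/7,8/13,  2, 2,  3, 8]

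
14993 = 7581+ 7412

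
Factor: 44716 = 2^2*7^1 * 1597^1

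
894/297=3 + 1/99 = 3.01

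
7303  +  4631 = 11934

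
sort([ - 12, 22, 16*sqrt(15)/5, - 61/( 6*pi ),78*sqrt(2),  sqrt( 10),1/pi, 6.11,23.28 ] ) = [ -12, - 61/( 6*pi ), 1/pi, sqrt (10 ),6.11, 16*sqrt (15)/5,22 , 23.28,78*sqrt( 2 )] 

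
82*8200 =672400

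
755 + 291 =1046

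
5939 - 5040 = 899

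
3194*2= 6388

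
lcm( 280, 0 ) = 0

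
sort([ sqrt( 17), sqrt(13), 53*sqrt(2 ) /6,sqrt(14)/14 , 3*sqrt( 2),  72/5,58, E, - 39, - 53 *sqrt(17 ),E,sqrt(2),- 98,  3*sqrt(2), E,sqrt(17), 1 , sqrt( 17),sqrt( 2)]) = [- 53*sqrt(17),-98, - 39,  sqrt(14 )/14, 1, sqrt(2),sqrt( 2),  E,E,E, sqrt( 13),  sqrt( 17),sqrt( 17 ),  sqrt( 17), 3*sqrt( 2 ),  3*sqrt (2),53*sqrt(2) /6 , 72/5, 58 ]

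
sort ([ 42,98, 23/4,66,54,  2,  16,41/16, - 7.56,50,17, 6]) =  [-7.56,  2,41/16,23/4,6,  16, 17, 42, 50,  54,66, 98]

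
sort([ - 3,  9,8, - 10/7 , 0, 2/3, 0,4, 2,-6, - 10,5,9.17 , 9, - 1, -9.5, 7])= [  -  10,- 9.5, - 6, - 3,-10/7,  -  1  ,  0,0,2/3,2, 4, 5,7,8,  9,9 , 9.17 ]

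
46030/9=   5114 + 4/9 = 5114.44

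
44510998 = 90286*493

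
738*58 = 42804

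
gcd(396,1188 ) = 396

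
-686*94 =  - 64484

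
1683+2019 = 3702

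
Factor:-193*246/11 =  - 2^1*3^1 * 11^( - 1 ) *41^1 * 193^1 = - 47478/11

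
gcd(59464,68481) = 1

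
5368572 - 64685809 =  - 59317237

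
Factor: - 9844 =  - 2^2*23^1*107^1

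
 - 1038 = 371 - 1409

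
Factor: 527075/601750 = 727/830 = 2^(  -  1) * 5^( - 1) * 83^ (  -  1 )*727^1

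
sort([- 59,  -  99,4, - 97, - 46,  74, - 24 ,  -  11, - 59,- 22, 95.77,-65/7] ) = [ - 99, - 97, - 59,  -  59, - 46, - 24,-22, - 11, - 65/7, 4,74,  95.77]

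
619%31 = 30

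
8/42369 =8/42369 = 0.00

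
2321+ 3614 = 5935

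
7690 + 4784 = 12474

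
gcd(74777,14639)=1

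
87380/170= 514= 514.00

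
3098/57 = 3098/57 = 54.35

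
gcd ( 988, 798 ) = 38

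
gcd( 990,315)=45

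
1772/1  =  1772=1772.00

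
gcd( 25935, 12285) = 1365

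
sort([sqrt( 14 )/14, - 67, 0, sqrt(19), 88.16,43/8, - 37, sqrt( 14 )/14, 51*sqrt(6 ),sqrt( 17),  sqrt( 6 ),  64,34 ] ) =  [ - 67, - 37, 0,sqrt ( 14)/14,sqrt( 14 ) /14, sqrt( 6), sqrt(17 ) , sqrt( 19),43/8,  34, 64, 88.16,51*sqrt( 6 )]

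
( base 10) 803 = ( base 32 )p3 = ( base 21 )1H5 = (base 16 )323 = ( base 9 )1082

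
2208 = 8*276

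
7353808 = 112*65659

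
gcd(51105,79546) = 1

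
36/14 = 18/7 =2.57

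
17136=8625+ 8511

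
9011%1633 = 846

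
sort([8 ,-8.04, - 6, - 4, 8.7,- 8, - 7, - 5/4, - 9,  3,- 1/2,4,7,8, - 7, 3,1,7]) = [ - 9,  -  8.04, - 8, - 7, - 7, - 6, - 4,-5/4, - 1/2 , 1,  3,3, 4,7, 7, 8,8, 8.7]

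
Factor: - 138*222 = -2^2*3^2*23^1*37^1 = -30636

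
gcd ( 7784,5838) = 1946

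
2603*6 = 15618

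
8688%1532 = 1028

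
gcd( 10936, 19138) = 2734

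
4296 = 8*537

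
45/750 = 3/50=0.06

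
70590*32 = 2258880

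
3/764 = 3/764 = 0.00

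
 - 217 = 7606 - 7823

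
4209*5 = 21045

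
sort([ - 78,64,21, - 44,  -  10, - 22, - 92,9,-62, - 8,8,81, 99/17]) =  [-92 ,-78,-62,  -  44,-22, - 10, - 8,99/17,8,9,21,64,81] 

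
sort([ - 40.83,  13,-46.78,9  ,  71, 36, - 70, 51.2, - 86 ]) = [-86, - 70, - 46.78,-40.83,9,13, 36,51.2, 71 ]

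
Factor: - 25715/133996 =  - 2^(-2 )*5^1*37^1*241^( - 1 )  =  - 185/964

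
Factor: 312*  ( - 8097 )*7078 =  - 2^4 * 3^2*13^1*2699^1 * 3539^1 = - 17880896592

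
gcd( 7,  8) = 1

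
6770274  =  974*6951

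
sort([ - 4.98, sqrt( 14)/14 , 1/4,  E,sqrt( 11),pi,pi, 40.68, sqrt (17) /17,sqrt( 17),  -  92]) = [ - 92, - 4.98, sqrt( 17 ) /17,1/4 , sqrt( 14) /14 , E,pi,pi,sqrt( 11),sqrt( 17 ),40.68] 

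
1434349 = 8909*161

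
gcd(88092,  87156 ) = 36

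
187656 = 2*93828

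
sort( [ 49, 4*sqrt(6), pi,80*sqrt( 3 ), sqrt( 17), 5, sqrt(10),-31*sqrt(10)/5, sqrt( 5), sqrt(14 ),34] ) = [ - 31*sqrt( 10)/5 , sqrt( 5) , pi  ,  sqrt( 10),sqrt( 14 ) , sqrt( 17), 5 , 4*sqrt(6), 34,49,80*sqrt( 3 ) ]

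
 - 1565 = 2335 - 3900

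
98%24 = 2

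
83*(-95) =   -  7885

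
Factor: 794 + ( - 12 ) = 782 = 2^1 * 17^1*23^1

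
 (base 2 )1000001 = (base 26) 2D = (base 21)32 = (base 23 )2J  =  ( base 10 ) 65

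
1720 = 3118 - 1398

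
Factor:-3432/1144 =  - 3^1 = - 3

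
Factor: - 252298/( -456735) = 2^1*3^( - 1)*5^(-1)*101^1*1249^1 * 30449^ ( - 1)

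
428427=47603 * 9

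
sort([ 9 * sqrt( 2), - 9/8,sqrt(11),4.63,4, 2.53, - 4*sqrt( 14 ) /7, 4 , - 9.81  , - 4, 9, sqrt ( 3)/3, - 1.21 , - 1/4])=[ - 9.81, - 4,  -  4*sqrt(14)/7, - 1.21, - 9/8, - 1/4,  sqrt( 3 )/3,2.53,sqrt( 11 ) , 4,4,4.63, 9 , 9*sqrt( 2) ]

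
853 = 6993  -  6140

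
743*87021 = 64656603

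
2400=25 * 96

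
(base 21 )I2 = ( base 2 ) 101111100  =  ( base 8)574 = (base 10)380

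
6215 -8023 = -1808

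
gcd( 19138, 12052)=2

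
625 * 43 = 26875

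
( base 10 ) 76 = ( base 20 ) 3g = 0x4c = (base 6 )204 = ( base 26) 2O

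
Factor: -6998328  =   - 2^3*3^2*37^2*71^1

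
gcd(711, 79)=79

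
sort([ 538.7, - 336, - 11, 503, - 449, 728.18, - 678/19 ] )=[ - 449, - 336,  -  678/19, - 11,503, 538.7, 728.18] 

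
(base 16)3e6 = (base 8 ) 1746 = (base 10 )998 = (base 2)1111100110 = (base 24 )1he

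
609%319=290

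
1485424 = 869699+615725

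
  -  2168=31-2199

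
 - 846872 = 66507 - 913379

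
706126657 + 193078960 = 899205617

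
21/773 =21/773=0.03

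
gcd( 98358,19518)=6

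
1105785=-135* ( - 8191 ) 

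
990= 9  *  110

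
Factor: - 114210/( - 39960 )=2^( - 2)*3^2*37^( - 1)*47^1 = 423/148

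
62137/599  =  62137/599=103.73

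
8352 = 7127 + 1225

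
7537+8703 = 16240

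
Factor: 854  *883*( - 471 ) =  - 355172622 = - 2^1 * 3^1*7^1*61^1*157^1 * 883^1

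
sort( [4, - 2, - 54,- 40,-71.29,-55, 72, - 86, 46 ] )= [-86,-71.29,-55, - 54, - 40, - 2,4,46, 72]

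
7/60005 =7/60005 =0.00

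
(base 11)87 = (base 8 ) 137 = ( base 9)115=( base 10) 95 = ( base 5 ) 340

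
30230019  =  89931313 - 59701294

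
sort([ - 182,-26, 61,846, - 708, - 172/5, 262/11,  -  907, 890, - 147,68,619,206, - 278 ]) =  [ - 907, - 708,  -  278, -182,- 147, - 172/5, - 26,262/11,61, 68,206,619, 846,890 ] 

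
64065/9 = 7118+1/3 = 7118.33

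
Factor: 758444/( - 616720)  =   - 2^(-2)*5^( - 1 ) *13^(-1)*127^1*593^( - 1 )*1493^1 = -189611/154180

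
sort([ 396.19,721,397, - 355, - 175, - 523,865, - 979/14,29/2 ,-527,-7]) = [-527,-523,-355, - 175, - 979/14, - 7, 29/2, 396.19, 397,721,865 ]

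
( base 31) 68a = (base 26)8NI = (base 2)1011110001000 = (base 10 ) 6024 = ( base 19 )GD1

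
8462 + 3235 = 11697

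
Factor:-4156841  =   - 13^1*319757^1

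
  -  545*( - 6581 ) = 3586645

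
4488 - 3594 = 894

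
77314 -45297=32017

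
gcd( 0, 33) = 33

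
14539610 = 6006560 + 8533050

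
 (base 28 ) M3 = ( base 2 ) 1001101011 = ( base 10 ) 619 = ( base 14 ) 323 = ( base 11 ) 513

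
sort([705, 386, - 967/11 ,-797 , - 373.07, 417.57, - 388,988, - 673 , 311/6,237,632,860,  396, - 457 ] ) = [ - 797 , - 673, - 457, - 388,  -  373.07, - 967/11, 311/6,237,386,396,417.57,632, 705 , 860,988]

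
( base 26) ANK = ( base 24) CJA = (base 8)16322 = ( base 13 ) 3487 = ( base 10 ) 7378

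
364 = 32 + 332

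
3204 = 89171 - 85967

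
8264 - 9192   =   - 928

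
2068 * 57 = 117876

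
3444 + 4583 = 8027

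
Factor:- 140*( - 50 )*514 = 3598000=2^4*5^3*7^1*257^1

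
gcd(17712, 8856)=8856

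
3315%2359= 956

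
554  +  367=921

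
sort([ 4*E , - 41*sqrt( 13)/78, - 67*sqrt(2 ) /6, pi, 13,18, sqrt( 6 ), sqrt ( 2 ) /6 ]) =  [ - 67*sqrt( 2 )/6,-41*sqrt(13)/78,  sqrt(2 )/6, sqrt( 6 ),  pi, 4 * E , 13,18]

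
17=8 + 9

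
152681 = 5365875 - 5213194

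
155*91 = 14105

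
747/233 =3 + 48/233 = 3.21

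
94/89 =94/89  =  1.06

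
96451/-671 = -144  +  173/671 = -143.74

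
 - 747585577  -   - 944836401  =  197250824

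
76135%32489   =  11157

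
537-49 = 488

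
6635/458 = 6635/458  =  14.49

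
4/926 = 2/463 = 0.00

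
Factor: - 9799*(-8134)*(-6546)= - 521749362036= - 2^2*3^1 *7^2*41^1 * 83^1*239^1*1091^1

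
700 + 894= 1594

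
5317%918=727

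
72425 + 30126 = 102551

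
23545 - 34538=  - 10993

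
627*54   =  33858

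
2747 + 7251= 9998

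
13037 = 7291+5746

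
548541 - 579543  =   - 31002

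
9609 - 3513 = 6096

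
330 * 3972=1310760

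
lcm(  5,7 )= 35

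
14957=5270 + 9687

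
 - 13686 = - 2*6843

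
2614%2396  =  218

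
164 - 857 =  - 693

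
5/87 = 5/87 = 0.06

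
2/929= 2/929 = 0.00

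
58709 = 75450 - 16741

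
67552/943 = 71 + 599/943 =71.64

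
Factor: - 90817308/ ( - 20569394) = 45408654/10284697 = 2^1*3^3*43^( - 1 ) * 193^1*4357^1*239179^ ( - 1)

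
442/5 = 442/5 = 88.40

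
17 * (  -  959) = -16303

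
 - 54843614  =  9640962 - 64484576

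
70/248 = 35/124 = 0.28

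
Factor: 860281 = 31^1*27751^1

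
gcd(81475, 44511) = 1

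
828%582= 246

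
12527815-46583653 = -34055838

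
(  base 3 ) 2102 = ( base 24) 2h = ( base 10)65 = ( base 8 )101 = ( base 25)2F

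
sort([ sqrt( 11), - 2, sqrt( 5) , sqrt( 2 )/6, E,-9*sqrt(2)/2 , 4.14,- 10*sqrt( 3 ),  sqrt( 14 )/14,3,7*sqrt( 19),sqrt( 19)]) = [ -10*sqrt ( 3), - 9*sqrt( 2 ) /2, - 2 , sqrt( 2)/6, sqrt(14) /14, sqrt( 5),E, 3, sqrt(11), 4.14, sqrt(19 ),7*sqrt( 19 )]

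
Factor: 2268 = 2^2*3^4*7^1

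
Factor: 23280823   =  29^1*802787^1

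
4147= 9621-5474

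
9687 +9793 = 19480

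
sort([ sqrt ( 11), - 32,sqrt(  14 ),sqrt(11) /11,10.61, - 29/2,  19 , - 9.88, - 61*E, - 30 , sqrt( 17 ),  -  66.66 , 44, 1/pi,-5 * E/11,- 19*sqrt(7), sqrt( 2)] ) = [ - 61 * E ,-66.66,-19 * sqrt ( 7 ),-32, - 30, - 29/2, -9.88, - 5*E/11, sqrt(11)/11, 1/pi, sqrt( 2 ),sqrt ( 11), sqrt(14), sqrt( 17), 10.61, 19,  44]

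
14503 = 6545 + 7958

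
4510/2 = 2255 = 2255.00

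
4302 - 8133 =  - 3831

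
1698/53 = 1698/53 = 32.04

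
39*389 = 15171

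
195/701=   195/701= 0.28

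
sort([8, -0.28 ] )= [-0.28,8 ]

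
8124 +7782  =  15906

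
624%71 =56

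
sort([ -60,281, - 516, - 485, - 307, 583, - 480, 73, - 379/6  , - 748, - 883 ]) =[ - 883, - 748, - 516,-485,-480 , - 307, - 379/6, - 60,73,281, 583 ] 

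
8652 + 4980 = 13632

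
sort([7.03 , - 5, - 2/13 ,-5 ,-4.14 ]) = [ - 5 , - 5, - 4.14, - 2/13,7.03] 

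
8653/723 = 8653/723 = 11.97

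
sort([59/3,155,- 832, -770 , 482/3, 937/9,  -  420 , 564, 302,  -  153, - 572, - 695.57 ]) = [ - 832, - 770, - 695.57, - 572 , - 420, - 153,59/3, 937/9 , 155,482/3 , 302, 564 ] 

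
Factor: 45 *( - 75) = - 3375=- 3^3*5^3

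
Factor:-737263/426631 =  - 426631^( - 1)*737263^1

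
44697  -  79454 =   -  34757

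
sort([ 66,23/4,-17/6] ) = [-17/6, 23/4,66 ]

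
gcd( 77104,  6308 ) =4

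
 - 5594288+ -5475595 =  - 11069883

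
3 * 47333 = 141999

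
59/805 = 59/805 =0.07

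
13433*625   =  8395625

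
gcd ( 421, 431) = 1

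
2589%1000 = 589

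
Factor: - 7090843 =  - 47^1*150869^1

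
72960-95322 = - 22362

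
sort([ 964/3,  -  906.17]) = [ - 906.17,964/3]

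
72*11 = 792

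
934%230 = 14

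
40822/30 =20411/15 = 1360.73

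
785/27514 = 785/27514  =  0.03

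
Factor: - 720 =-2^4*3^2*5^1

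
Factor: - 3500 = - 2^2*5^3*7^1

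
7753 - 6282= 1471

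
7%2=1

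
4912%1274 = 1090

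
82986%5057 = 2074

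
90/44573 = 90/44573 = 0.00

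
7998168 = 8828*906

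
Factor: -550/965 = -110/193 = - 2^1*5^1*11^1*193^( - 1) 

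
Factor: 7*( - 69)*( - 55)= 26565= 3^1 * 5^1 * 7^1*11^1*23^1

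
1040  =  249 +791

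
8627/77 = 8627/77 = 112.04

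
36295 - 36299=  - 4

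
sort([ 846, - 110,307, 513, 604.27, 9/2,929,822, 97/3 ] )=[ - 110, 9/2,97/3,307,  513,604.27,822,846,929] 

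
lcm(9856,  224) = 9856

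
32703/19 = 1721 + 4/19 = 1721.21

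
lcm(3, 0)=0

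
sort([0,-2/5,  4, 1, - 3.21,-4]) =[-4,-3.21,-2/5,0,1,4]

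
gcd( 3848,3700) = 148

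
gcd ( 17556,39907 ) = 7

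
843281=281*3001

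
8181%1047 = 852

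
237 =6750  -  6513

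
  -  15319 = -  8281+-7038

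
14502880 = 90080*161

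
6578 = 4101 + 2477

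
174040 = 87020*2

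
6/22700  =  3/11350 =0.00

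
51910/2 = 25955 = 25955.00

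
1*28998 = 28998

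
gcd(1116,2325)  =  93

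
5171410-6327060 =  - 1155650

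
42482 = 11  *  3862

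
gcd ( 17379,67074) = 3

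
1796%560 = 116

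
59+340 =399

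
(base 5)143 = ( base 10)48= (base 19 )2A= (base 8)60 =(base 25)1n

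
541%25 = 16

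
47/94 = 1/2=0.50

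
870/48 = 18 + 1/8 = 18.12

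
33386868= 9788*3411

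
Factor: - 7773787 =- 7^1* 1110541^1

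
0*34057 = 0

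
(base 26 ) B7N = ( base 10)7641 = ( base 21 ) H6I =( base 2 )1110111011001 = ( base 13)362A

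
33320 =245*136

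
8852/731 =8852/731 = 12.11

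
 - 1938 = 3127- 5065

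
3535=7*505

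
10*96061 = 960610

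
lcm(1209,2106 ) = 65286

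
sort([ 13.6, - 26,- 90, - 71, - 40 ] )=[ - 90,-71, -40, - 26, 13.6] 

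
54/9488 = 27/4744 = 0.01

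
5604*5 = 28020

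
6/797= 6/797 = 0.01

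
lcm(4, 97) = 388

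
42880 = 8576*5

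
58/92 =29/46 = 0.63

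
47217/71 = 47217/71 = 665.03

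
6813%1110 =153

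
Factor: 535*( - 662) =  - 354170 = -2^1*5^1*107^1*331^1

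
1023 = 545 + 478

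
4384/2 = 2192 = 2192.00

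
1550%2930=1550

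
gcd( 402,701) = 1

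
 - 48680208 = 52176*( - 933 ) 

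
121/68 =1 + 53/68 = 1.78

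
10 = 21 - 11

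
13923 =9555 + 4368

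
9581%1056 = 77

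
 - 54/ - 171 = 6/19  =  0.32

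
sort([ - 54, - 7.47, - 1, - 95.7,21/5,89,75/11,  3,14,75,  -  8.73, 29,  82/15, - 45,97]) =[  -  95.7,  -  54, - 45, - 8.73, - 7.47, - 1 , 3,21/5,  82/15,75/11,14,29,75, 89 , 97 ]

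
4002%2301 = 1701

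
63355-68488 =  - 5133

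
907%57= 52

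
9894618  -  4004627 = 5889991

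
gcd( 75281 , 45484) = 83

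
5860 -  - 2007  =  7867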